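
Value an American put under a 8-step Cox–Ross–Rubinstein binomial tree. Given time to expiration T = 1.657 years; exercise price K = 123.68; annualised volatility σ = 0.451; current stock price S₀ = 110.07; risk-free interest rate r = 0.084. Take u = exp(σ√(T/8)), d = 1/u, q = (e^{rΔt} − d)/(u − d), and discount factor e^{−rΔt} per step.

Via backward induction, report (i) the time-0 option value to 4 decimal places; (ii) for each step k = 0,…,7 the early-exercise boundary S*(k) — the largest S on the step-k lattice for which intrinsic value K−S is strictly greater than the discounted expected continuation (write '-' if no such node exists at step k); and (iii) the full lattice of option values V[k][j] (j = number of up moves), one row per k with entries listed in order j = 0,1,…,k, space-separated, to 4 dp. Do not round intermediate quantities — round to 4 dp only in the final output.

price = 27.1077
boundary = - - 73.0108 59.4629 73.0108 59.4629 73.0108 89.6454
tree:
27.1077
37.6204 17.1918
50.6692 25.4545 9.2514
64.2171 36.5584 14.8676 3.7672
75.2510 50.6692 23.2550 6.7148 0.8500
84.2375 64.2171 35.1312 11.7900 1.7003 0.0000
91.5565 75.2510 50.6692 20.2992 3.4012 0.0000 0.0000
97.5173 84.2375 64.2171 34.0346 6.8037 0.0000 0.0000 0.0000
102.3721 91.5565 75.2510 50.6692 13.6100 0.0000 0.0000 0.0000 0.0000

Δt=0.20713, u=1.22784, d=0.81444, q=0.49132, disc=e^(-rΔt)=0.98275
k=8 terminal: V=max(K-S,0) → 102.3721 91.5565 75.2510 50.6692 13.6100 0.0000 0.0000 0.0000 0.0000
k=7: j=0 S=26.1627 intr=97.5173 cont=95.3841 V=97.5173[EX]; j=1 S=39.4425 intr=84.2375 cont=82.1043 V=84.2375[EX]; j=2 S=59.4629 intr=64.2171 cont=62.0838 V=64.2171[EX]; j=3 S=89.6454 intr=34.0346 cont=31.9014 V=34.0346[EX]; j=4 S=135.1481 intr=0.0000 cont=6.8037 V=6.8037[hold]; j=5 S=203.7472 intr=0.0000 cont=0.0000 V=0.0000[hold]; j=6 S=307.1663 intr=0.0000 cont=0.0000 V=0.0000[hold]; j=7 S=463.0793 intr=0.0000 cont=0.0000 V=0.0000[hold]  S*(7)=89.6454
k=6: j=0 S=32.1235 intr=91.5565 cont=89.4232 V=91.5565[EX]; j=1 S=48.4290 intr=75.2510 cont=73.1178 V=75.2510[EX]; j=2 S=73.0108 intr=50.6692 cont=48.5360 V=50.6692[EX]; j=3 S=110.0700 intr=13.6100 cont=20.2992 V=20.2992[hold]; j=4 S=165.9399 intr=0.0000 cont=3.4012 V=3.4012[hold]; j=5 S=250.1685 intr=0.0000 cont=0.0000 V=0.0000[hold]; j=6 S=377.1503 intr=0.0000 cont=0.0000 V=0.0000[hold]  S*(6)=73.0108
k=5: j=0 S=39.4425 intr=84.2375 cont=82.1043 V=84.2375[EX]; j=1 S=59.4629 intr=64.2171 cont=62.0838 V=64.2171[EX]; j=2 S=89.6454 intr=34.0346 cont=35.1312 V=35.1312[hold]; j=3 S=135.1481 intr=0.0000 cont=11.7900 V=11.7900[hold]; j=4 S=203.7472 intr=0.0000 cont=1.7003 V=1.7003[hold]; j=5 S=307.1663 intr=0.0000 cont=0.0000 V=0.0000[hold]  S*(5)=59.4629
k=4: j=0 S=48.4290 intr=75.2510 cont=73.1178 V=75.2510[EX]; j=1 S=73.0108 intr=50.6692 cont=49.0655 V=50.6692[EX]; j=2 S=110.0700 intr=13.6100 cont=23.2550 V=23.2550[hold]; j=3 S=165.9399 intr=0.0000 cont=6.7148 V=6.7148[hold]; j=4 S=250.1685 intr=0.0000 cont=0.8500 V=0.8500[hold]  S*(4)=73.0108
k=3: j=0 S=59.4629 intr=64.2171 cont=62.0838 V=64.2171[EX]; j=1 S=89.6454 intr=34.0346 cont=36.5584 V=36.5584[hold]; j=2 S=135.1481 intr=0.0000 cont=14.8676 V=14.8676[hold]; j=3 S=203.7472 intr=0.0000 cont=3.7672 V=3.7672[hold]  S*(3)=59.4629
k=2: j=0 S=73.0108 intr=50.6692 cont=49.7546 V=50.6692[EX]; j=1 S=110.0700 intr=13.6100 cont=25.4545 V=25.4545[hold]; j=2 S=165.9399 intr=0.0000 cont=9.2514 V=9.2514[hold]  S*(2)=73.0108
k=1: j=0 S=89.6454 intr=34.0346 cont=37.6204 V=37.6204[hold]; j=1 S=135.1481 intr=0.0000 cont=17.1918 V=17.1918[hold]  S*(1)=-
k=0: j=0 S=110.0700 intr=13.6100 cont=27.1077 V=27.1077[hold]  S*(0)=-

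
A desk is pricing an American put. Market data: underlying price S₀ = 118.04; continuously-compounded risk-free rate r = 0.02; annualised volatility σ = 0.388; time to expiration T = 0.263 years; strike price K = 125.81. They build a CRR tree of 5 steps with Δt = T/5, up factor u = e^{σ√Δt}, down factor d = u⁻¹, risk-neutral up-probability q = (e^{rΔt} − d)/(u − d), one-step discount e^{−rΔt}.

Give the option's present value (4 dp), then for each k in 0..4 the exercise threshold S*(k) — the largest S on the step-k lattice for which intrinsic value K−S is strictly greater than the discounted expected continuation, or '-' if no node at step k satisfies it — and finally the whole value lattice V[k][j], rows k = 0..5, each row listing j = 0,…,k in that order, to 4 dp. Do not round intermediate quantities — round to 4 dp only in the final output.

params: Δt=0.05260 u=1.09307 d=0.91486 q=0.48367 e^(-rΔt)=0.99895
t_5 payoffs: 50.1620 35.4263 17.8202 0.0000 0.0000 0.0000
t_4: node(4,0) S=82.6882 payoff=43.1218 vs cont=42.9895 → 43.1218 [stop]  node(4,1) S=98.7953 payoff=27.0147 vs cont=26.8824 → 27.0147 [stop]  node(4,2) S=118.0400 payoff=7.7700 vs cont=9.1913 → 9.1913 [wait]  node(4,3) S=141.0334 payoff=0.0000 vs cont=0.0000 → 0.0000 [wait]  node(4,4) S=168.5058 payoff=0.0000 vs cont=0.0000 → 0.0000 [wait]  ⇒ S*(4)=98.7953
t_3: node(3,0) S=90.3837 payoff=35.4263 vs cont=35.2940 → 35.4263 [stop]  node(3,1) S=107.9898 payoff=17.8202 vs cont=18.3746 → 18.3746 [wait]  node(3,2) S=129.0255 payoff=0.0000 vs cont=4.7407 → 4.7407 [wait]  node(3,3) S=154.1588 payoff=0.0000 vs cont=0.0000 → 0.0000 [wait]  ⇒ S*(3)=90.3837
t_2: node(2,0) S=98.7953 payoff=27.0147 vs cont=27.1503 → 27.1503 [wait]  node(2,1) S=118.0400 payoff=7.7700 vs cont=11.7679 → 11.7679 [wait]  node(2,2) S=141.0334 payoff=0.0000 vs cont=2.4452 → 2.4452 [wait]  ⇒ S*(2)=-
t_1: node(1,0) S=107.9898 payoff=17.8202 vs cont=19.6895 → 19.6895 [wait]  node(1,1) S=129.0255 payoff=0.0000 vs cont=7.2511 → 7.2511 [wait]  ⇒ S*(1)=-
t_0: node(0,0) S=118.0400 payoff=7.7700 vs cont=13.6590 → 13.6590 [wait]  ⇒ S*(0)=-

price = 13.6590
boundary = - - - 90.3837 98.7953
tree:
13.6590
19.6895 7.2511
27.1503 11.7679 2.4452
35.4263 18.3746 4.7407 0.0000
43.1218 27.0147 9.1913 0.0000 0.0000
50.1620 35.4263 17.8202 0.0000 0.0000 0.0000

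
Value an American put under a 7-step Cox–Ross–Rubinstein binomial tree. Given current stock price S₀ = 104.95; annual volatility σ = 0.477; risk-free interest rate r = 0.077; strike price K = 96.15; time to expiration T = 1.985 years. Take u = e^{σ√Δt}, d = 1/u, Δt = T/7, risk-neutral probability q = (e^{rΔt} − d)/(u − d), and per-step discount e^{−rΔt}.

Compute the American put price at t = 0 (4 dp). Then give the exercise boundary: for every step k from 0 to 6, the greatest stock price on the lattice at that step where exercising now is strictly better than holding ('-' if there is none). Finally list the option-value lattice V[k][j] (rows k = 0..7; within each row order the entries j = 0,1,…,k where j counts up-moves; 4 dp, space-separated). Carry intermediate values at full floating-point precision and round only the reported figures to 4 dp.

Δt=0.28357  u=1.28918  d=0.77568  q=0.47983  discount=0.97840
step 7 (expiry): payoffs max(K−S,0) = 78.4171 66.6781 47.1678 14.7419 0.0000 0.0000 0.0000 0.0000
step 6: (k=6,j=0): S=22.8609, (K−S)⁺=73.2891, hold=71.2124 ⇒ V=73.2891 exercise | (k=6,j=1): S=37.9947, (K−S)⁺=58.1553, hold=56.0786 ⇒ V=58.1553 exercise | (k=6,j=2): S=63.1470, (K−S)⁺=33.0030, hold=30.9263 ⇒ V=33.0030 exercise | (k=6,j=3): S=104.9500, (K−S)⁺=0.0000, hold=7.5027 ⇒ V=7.5027 continue | (k=6,j=4): S=174.4264, (K−S)⁺=0.0000, hold=0.0000 ⇒ V=0.0000 continue | (k=6,j=5): S=289.8957, (K−S)⁺=0.0000, hold=0.0000 ⇒ V=0.0000 continue | (k=6,j=6): S=481.8052, (K−S)⁺=0.0000, hold=0.0000 ⇒ V=0.0000 continue  boundary S*=63.1470
step 5: (k=5,j=0): S=29.4719, (K−S)⁺=66.6781, hold=64.6014 ⇒ V=66.6781 exercise | (k=5,j=1): S=48.9822, (K−S)⁺=47.1678, hold=45.0912 ⇒ V=47.1678 exercise | (k=5,j=2): S=81.4081, (K−S)⁺=14.7419, hold=20.3187 ⇒ V=20.3187 continue | (k=5,j=3): S=135.2998, (K−S)⁺=0.0000, hold=3.8184 ⇒ V=3.8184 continue | (k=5,j=4): S=224.8676, (K−S)⁺=0.0000, hold=0.0000 ⇒ V=0.0000 continue | (k=5,j=5): S=373.7289, (K−S)⁺=0.0000, hold=0.0000 ⇒ V=0.0000 continue  boundary S*=48.9822
step 4: (k=4,j=0): S=37.9947, (K−S)⁺=58.1553, hold=56.0786 ⇒ V=58.1553 exercise | (k=4,j=1): S=63.1470, (K−S)⁺=33.0030, hold=33.5444 ⇒ V=33.5444 continue | (k=4,j=2): S=104.9500, (K−S)⁺=0.0000, hold=12.1336 ⇒ V=12.1336 continue | (k=4,j=3): S=174.4264, (K−S)⁺=0.0000, hold=1.9433 ⇒ V=1.9433 continue | (k=4,j=4): S=289.8957, (K−S)⁺=0.0000, hold=0.0000 ⇒ V=0.0000 continue  boundary S*=37.9947
step 3: (k=3,j=0): S=48.9822, (K−S)⁺=47.1678, hold=45.3453 ⇒ V=47.1678 exercise | (k=3,j=1): S=81.4081, (K−S)⁺=14.7419, hold=22.7683 ⇒ V=22.7683 continue | (k=3,j=2): S=135.2998, (K−S)⁺=0.0000, hold=7.0876 ⇒ V=7.0876 continue | (k=3,j=3): S=224.8676, (K−S)⁺=0.0000, hold=0.9890 ⇒ V=0.9890 continue  boundary S*=48.9822
step 2: (k=2,j=0): S=63.1470, (K−S)⁺=33.0030, hold=34.6944 ⇒ V=34.6944 continue | (k=2,j=1): S=104.9500, (K−S)⁺=0.0000, hold=14.9150 ⇒ V=14.9150 continue | (k=2,j=2): S=174.4264, (K−S)⁺=0.0000, hold=4.0715 ⇒ V=4.0715 continue  boundary S*=-
step 1: (k=1,j=0): S=81.4081, (K−S)⁺=14.7419, hold=24.6594 ⇒ V=24.6594 continue | (k=1,j=1): S=135.2998, (K−S)⁺=0.0000, hold=9.5022 ⇒ V=9.5022 continue  boundary S*=-
step 0: (k=0,j=0): S=104.9500, (K−S)⁺=0.0000, hold=17.0111 ⇒ V=17.0111 continue  boundary S*=-

price = 17.0111
boundary = - - - 48.9822 37.9947 48.9822 63.1470
tree:
17.0111
24.6594 9.5022
34.6944 14.9150 4.0715
47.1678 22.7683 7.0876 0.9890
58.1553 33.5444 12.1336 1.9433 0.0000
66.6781 47.1678 20.3187 3.8184 0.0000 0.0000
73.2891 58.1553 33.0030 7.5027 0.0000 0.0000 0.0000
78.4171 66.6781 47.1678 14.7419 0.0000 0.0000 0.0000 0.0000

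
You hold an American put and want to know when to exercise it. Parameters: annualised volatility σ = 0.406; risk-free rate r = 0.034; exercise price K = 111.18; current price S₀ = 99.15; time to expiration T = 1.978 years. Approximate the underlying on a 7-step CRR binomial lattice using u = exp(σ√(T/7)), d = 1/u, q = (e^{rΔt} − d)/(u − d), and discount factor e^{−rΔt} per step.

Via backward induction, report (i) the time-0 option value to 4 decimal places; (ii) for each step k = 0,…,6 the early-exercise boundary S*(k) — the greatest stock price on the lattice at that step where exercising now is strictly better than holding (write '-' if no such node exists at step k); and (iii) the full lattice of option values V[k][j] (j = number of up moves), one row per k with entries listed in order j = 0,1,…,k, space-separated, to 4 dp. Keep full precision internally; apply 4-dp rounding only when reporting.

price = 26.6368
boundary = - - - 51.8926 64.3924 51.8926 64.3924
tree:
26.6368
36.0664 16.4857
47.1650 24.2160 8.0538
59.2874 34.3815 13.1801 2.4028
69.3607 46.7876 21.0126 4.5640 0.0000
77.4787 59.2874 32.2722 8.6691 0.0000 0.0000
84.0207 69.3607 46.7876 16.4664 0.0000 0.0000 0.0000
89.2929 77.4787 59.2874 31.2769 0.0000 0.0000 0.0000 0.0000

params: Δt=0.28257 u=1.24088 d=0.80588 q=0.46845 e^(-rΔt)=0.99044
t_7 payoffs: 89.2929 77.4787 59.2874 31.2769 0.0000 0.0000 0.0000 0.0000
t_6: node(6,0) S=27.1593 payoff=84.0207 vs cont=82.9577 → 84.0207 [stop]  node(6,1) S=41.8193 payoff=69.3607 vs cont=68.2977 → 69.3607 [stop]  node(6,2) S=64.3924 payoff=46.7876 vs cont=45.7246 → 46.7876 [stop]  node(6,3) S=99.1500 payoff=12.0300 vs cont=16.4664 → 16.4664 [wait]  node(6,4) S=152.6690 payoff=0.0000 vs cont=0.0000 → 0.0000 [wait]  node(6,5) S=235.0765 payoff=0.0000 vs cont=0.0000 → 0.0000 [wait]  node(6,6) S=361.9656 payoff=0.0000 vs cont=0.0000 → 0.0000 [wait]  ⇒ S*(6)=64.3924
t_5: node(5,0) S=33.7013 payoff=77.4787 vs cont=76.4156 → 77.4787 [stop]  node(5,1) S=51.8926 payoff=59.2874 vs cont=58.2244 → 59.2874 [stop]  node(5,2) S=79.9031 payoff=31.2769 vs cont=32.2722 → 32.2722 [wait]  node(5,3) S=123.0331 payoff=0.0000 vs cont=8.6691 → 8.6691 [wait]  node(5,4) S=189.4436 payoff=0.0000 vs cont=0.0000 → 0.0000 [wait]  node(5,5) S=291.7012 payoff=0.0000 vs cont=0.0000 → 0.0000 [wait]  ⇒ S*(5)=51.8926
t_4: node(4,0) S=41.8193 payoff=69.3607 vs cont=68.2977 → 69.3607 [stop]  node(4,1) S=64.3924 payoff=46.7876 vs cont=46.1864 → 46.7876 [stop]  node(4,2) S=99.1500 payoff=12.0300 vs cont=21.0126 → 21.0126 [wait]  node(4,3) S=152.6690 payoff=0.0000 vs cont=4.5640 → 4.5640 [wait]  node(4,4) S=235.0765 payoff=0.0000 vs cont=0.0000 → 0.0000 [wait]  ⇒ S*(4)=64.3924
t_3: node(3,0) S=51.8926 payoff=59.2874 vs cont=58.2244 → 59.2874 [stop]  node(3,1) S=79.9031 payoff=31.2769 vs cont=34.3815 → 34.3815 [wait]  node(3,2) S=123.0331 payoff=0.0000 vs cont=13.1801 → 13.1801 [wait]  node(3,3) S=189.4436 payoff=0.0000 vs cont=2.4028 → 2.4028 [wait]  ⇒ S*(3)=51.8926
t_2: node(2,0) S=64.3924 payoff=46.7876 vs cont=47.1650 → 47.1650 [wait]  node(2,1) S=99.1500 payoff=12.0300 vs cont=24.2160 → 24.2160 [wait]  node(2,2) S=152.6690 payoff=0.0000 vs cont=8.0538 → 8.0538 [wait]  ⇒ S*(2)=-
t_1: node(1,0) S=79.9031 payoff=31.2769 vs cont=36.0664 → 36.0664 [wait]  node(1,1) S=123.0331 payoff=0.0000 vs cont=16.4857 → 16.4857 [wait]  ⇒ S*(1)=-
t_0: node(0,0) S=99.1500 payoff=12.0300 vs cont=26.6368 → 26.6368 [wait]  ⇒ S*(0)=-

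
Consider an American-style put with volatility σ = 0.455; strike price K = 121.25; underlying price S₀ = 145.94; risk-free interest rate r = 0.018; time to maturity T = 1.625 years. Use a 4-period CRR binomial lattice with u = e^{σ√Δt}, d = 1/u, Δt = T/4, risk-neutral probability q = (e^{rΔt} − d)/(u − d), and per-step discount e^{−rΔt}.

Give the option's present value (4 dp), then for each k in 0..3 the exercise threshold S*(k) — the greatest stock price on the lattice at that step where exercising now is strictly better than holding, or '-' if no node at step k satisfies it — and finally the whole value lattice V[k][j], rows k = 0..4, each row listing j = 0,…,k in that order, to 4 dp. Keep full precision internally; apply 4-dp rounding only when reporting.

price = 19.1890
boundary = - - - 61.1406
tree:
19.1890
29.2130 6.7756
42.9907 12.1986 0.0000
60.1094 21.9620 0.0000 0.0000
75.5011 39.5395 0.0000 0.0000 0.0000

Δt=0.40625, u=1.33644, d=0.74826, q=0.44048, disc=e^(-rΔt)=0.99271
k=4 terminal: V=max(K-S,0) → 75.5011 39.5395 0.0000 0.0000 0.0000
k=3: j=0 S=61.1406 intr=60.1094 cont=59.2260 V=60.1094[EX]; j=1 S=109.2008 intr=12.0492 cont=21.9620 V=21.9620[hold]; j=2 S=195.0395 intr=0.0000 cont=0.0000 V=0.0000[hold]; j=3 S=348.3528 intr=0.0000 cont=0.0000 V=0.0000[hold]  S*(3)=61.1406
k=2: j=0 S=81.7105 intr=39.5395 cont=42.9907 V=42.9907[hold]; j=1 S=145.9400 intr=0.0000 cont=12.1986 V=12.1986[hold]; j=2 S=260.6580 intr=0.0000 cont=0.0000 V=0.0000[hold]  S*(2)=-
k=1: j=0 S=109.2008 intr=12.0492 cont=29.2130 V=29.2130[hold]; j=1 S=195.0395 intr=0.0000 cont=6.7756 V=6.7756[hold]  S*(1)=-
k=0: j=0 S=145.9400 intr=0.0000 cont=19.1890 V=19.1890[hold]  S*(0)=-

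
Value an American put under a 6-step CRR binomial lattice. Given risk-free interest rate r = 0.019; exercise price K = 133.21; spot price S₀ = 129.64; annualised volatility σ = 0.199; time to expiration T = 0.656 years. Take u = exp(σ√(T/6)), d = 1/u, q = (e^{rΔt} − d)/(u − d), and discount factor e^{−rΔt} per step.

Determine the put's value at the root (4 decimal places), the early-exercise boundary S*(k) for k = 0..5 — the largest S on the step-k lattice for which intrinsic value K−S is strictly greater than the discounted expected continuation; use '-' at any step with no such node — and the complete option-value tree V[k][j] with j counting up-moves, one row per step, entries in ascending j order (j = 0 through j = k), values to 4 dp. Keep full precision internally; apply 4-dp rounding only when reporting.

Δt=0.10933, u=1.06801, d=0.93632, q=0.49935, disc=e^(-rΔt)=0.99792
k=6 terminal: V=max(K-S,0) → 45.8569 33.5704 19.5558 3.5700 0.0000 0.0000 0.0000
k=5: j=0 S=93.2943 intr=39.9157 cont=39.6393 V=39.9157[EX]; j=1 S=106.4164 intr=26.7936 cont=26.5172 V=26.7936[EX]; j=2 S=121.3842 intr=11.8258 cont=11.5493 V=11.8258[EX]; j=3 S=138.4573 intr=0.0000 cont=1.7836 V=1.7836[hold]; j=4 S=157.9317 intr=0.0000 cont=0.0000 V=0.0000[hold]; j=5 S=180.1453 intr=0.0000 cont=0.0000 V=0.0000[hold]  S*(5)=121.3842
k=4: j=0 S=99.6396 intr=33.5704 cont=33.2940 V=33.5704[EX]; j=1 S=113.6542 intr=19.5558 cont=19.2794 V=19.5558[EX]; j=2 S=129.6400 intr=3.5700 cont=6.7971 V=6.7971[hold]; j=3 S=147.8743 intr=0.0000 cont=0.8911 V=0.8911[hold]; j=4 S=168.6733 intr=0.0000 cont=0.0000 V=0.0000[hold]  S*(4)=113.6542
k=3: j=0 S=106.4164 intr=26.7936 cont=26.5172 V=26.7936[EX]; j=1 S=121.3842 intr=11.8258 cont=13.1575 V=13.1575[hold]; j=2 S=138.4573 intr=0.0000 cont=3.8400 V=3.8400[hold]; j=3 S=157.9317 intr=0.0000 cont=0.4452 V=0.4452[hold]  S*(3)=106.4164
k=2: j=0 S=113.6542 intr=19.5558 cont=19.9430 V=19.9430[hold]; j=1 S=129.6400 intr=3.5700 cont=8.4872 V=8.4872[hold]; j=2 S=147.8743 intr=0.0000 cont=2.1404 V=2.1404[hold]  S*(2)=-
k=1: j=0 S=121.3842 intr=11.8258 cont=14.1931 V=14.1931[hold]; j=1 S=138.4573 intr=0.0000 cont=5.3069 V=5.3069[hold]  S*(1)=-
k=0: j=0 S=129.6400 intr=3.5700 cont=9.7355 V=9.7355[hold]  S*(0)=-

price = 9.7355
boundary = - - - 106.4164 113.6542 121.3842
tree:
9.7355
14.1931 5.3069
19.9430 8.4872 2.1404
26.7936 13.1575 3.8400 0.4452
33.5704 19.5558 6.7971 0.8911 0.0000
39.9157 26.7936 11.8258 1.7836 0.0000 0.0000
45.8569 33.5704 19.5558 3.5700 0.0000 0.0000 0.0000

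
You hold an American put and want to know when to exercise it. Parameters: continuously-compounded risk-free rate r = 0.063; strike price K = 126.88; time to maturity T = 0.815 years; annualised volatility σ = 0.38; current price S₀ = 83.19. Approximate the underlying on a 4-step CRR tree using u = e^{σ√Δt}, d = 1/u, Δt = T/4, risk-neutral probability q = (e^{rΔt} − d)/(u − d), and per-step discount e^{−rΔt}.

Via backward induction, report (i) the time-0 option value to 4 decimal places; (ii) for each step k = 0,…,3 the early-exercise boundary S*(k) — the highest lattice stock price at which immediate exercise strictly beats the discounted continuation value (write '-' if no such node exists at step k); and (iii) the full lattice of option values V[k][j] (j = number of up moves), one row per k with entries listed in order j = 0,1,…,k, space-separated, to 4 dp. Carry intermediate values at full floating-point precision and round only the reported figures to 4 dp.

price = 43.6900
boundary = 83.1900 70.0774 83.1900 98.7562
tree:
43.6900
56.8026 29.7947
67.8484 43.6900 16.3796
77.1531 56.8026 28.1238 4.8114
84.9912 67.8484 43.6900 9.6449 0.0000

Δt=0.20375  u=1.18712  d=0.84238  q=0.49470  discount=0.98725
step 4 (expiry): payoffs max(K−S,0) = 84.9912 67.8484 43.6900 9.6449 0.0000
step 3: (k=3,j=0): S=49.7269, (K−S)⁺=77.1531, hold=75.5348 ⇒ V=77.1531 exercise | (k=3,j=1): S=70.0774, (K−S)⁺=56.8026, hold=55.1844 ⇒ V=56.8026 exercise | (k=3,j=2): S=98.7562, (K−S)⁺=28.1238, hold=26.5056 ⇒ V=28.1238 exercise | (k=3,j=3): S=139.1716, (K−S)⁺=0.0000, hold=4.8114 ⇒ V=4.8114 continue  boundary S*=98.7562
step 2: (k=2,j=0): S=59.0316, (K−S)⁺=67.8484, hold=66.2301 ⇒ V=67.8484 exercise | (k=2,j=1): S=83.1900, (K−S)⁺=43.6900, hold=42.0717 ⇒ V=43.6900 exercise | (k=2,j=2): S=117.2351, (K−S)⁺=9.6449, hold=16.3796 ⇒ V=16.3796 continue  boundary S*=83.1900
step 1: (k=1,j=0): S=70.0774, (K−S)⁺=56.8026, hold=55.1844 ⇒ V=56.8026 exercise | (k=1,j=1): S=98.7562, (K−S)⁺=28.1238, hold=29.7947 ⇒ V=29.7947 continue  boundary S*=70.0774
step 0: (k=0,j=0): S=83.1900, (K−S)⁺=43.6900, hold=42.8878 ⇒ V=43.6900 exercise  boundary S*=83.1900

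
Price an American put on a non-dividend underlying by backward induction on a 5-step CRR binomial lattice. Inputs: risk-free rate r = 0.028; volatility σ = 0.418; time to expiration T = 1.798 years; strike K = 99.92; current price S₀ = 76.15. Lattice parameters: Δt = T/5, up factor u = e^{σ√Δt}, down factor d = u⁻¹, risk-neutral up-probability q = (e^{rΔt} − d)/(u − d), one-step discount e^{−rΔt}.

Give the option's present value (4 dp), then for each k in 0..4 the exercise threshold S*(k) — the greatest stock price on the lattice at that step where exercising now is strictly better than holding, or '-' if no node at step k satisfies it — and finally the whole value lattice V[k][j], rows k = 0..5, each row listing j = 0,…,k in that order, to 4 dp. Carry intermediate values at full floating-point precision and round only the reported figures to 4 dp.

Δt=0.35960  u=1.28487  d=0.77829  q=0.45764  discount=0.98998
step 5 (expiry): payoffs max(K−S,0) = 78.1746 64.0205 40.6535 2.0768 0.0000 0.0000
step 4: (k=4,j=0): S=27.9401, (K−S)⁺=71.9799, hold=70.9789 ⇒ V=71.9799 exercise | (k=4,j=1): S=46.1263, (K−S)⁺=53.7937, hold=52.7926 ⇒ V=53.7937 exercise | (k=4,j=2): S=76.1500, (K−S)⁺=23.7700, hold=22.7690 ⇒ V=23.7700 exercise | (k=4,j=3): S=125.7161, (K−S)⁺=0.0000, hold=1.1151 ⇒ V=1.1151 continue | (k=4,j=4): S=207.5449, (K−S)⁺=0.0000, hold=0.0000 ⇒ V=0.0000 continue  boundary S*=76.1500
step 3: (k=3,j=0): S=35.8995, (K−S)⁺=64.0205, hold=63.0195 ⇒ V=64.0205 exercise | (k=3,j=1): S=59.2665, (K−S)⁺=40.6535, hold=39.6525 ⇒ V=40.6535 exercise | (k=3,j=2): S=97.8432, (K−S)⁺=2.0768, hold=13.2680 ⇒ V=13.2680 continue | (k=3,j=3): S=161.5294, (K−S)⁺=0.0000, hold=0.5987 ⇒ V=0.5987 continue  boundary S*=59.2665
step 2: (k=2,j=0): S=46.1263, (K−S)⁺=53.7937, hold=52.7926 ⇒ V=53.7937 exercise | (k=2,j=1): S=76.1500, (K−S)⁺=23.7700, hold=27.8392 ⇒ V=27.8392 continue | (k=2,j=2): S=125.7161, (K−S)⁺=0.0000, hold=7.3953 ⇒ V=7.3953 continue  boundary S*=46.1263
step 1: (k=1,j=0): S=59.2665, (K−S)⁺=40.6535, hold=41.4960 ⇒ V=41.4960 continue | (k=1,j=1): S=97.8432, (K−S)⁺=2.0768, hold=18.2981 ⇒ V=18.2981 continue  boundary S*=-
step 0: (k=0,j=0): S=76.1500, (K−S)⁺=23.7700, hold=30.5704 ⇒ V=30.5704 continue  boundary S*=-

price = 30.5704
boundary = - - 46.1263 59.2665 76.1500
tree:
30.5704
41.4960 18.2981
53.7937 27.8392 7.3953
64.0205 40.6535 13.2680 0.5987
71.9799 53.7937 23.7700 1.1151 0.0000
78.1746 64.0205 40.6535 2.0768 0.0000 0.0000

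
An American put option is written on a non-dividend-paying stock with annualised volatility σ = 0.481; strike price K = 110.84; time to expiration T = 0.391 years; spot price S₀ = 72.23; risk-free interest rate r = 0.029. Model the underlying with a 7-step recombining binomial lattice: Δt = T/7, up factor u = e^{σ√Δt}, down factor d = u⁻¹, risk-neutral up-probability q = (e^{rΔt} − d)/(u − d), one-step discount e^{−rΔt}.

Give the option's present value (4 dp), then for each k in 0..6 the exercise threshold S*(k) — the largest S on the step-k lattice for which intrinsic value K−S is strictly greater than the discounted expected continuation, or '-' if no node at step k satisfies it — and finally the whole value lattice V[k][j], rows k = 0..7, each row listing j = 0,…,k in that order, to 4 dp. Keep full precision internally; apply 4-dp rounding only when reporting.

price = 39.0206
boundary = - 64.4684 57.5409 64.4684 72.2300 80.9260 90.6690
tree:
39.0206
46.3716 31.1484
53.2991 38.6909 23.0411
59.4823 46.3716 30.4586 15.0424
65.0010 53.2991 38.6100 21.6858 7.8594
69.9267 59.4823 46.3716 29.9140 12.7997 2.5067
74.3231 65.0010 53.2991 38.6100 20.1710 4.8166 0.0000
78.2471 69.9267 59.4823 46.3716 29.9140 9.2550 0.0000 0.0000

Δt=0.05586, u=1.12039, d=0.89254, q=0.47873, disc=e^(-rΔt)=0.99838
k=7 terminal: V=max(K-S,0) → 78.2471 69.9267 59.4823 46.3716 29.9140 9.2550 0.0000 0.0000
k=6: j=0 S=36.5169 intr=74.3231 cont=74.1437 V=74.3231[EX]; j=1 S=45.8390 intr=65.0010 cont=64.8216 V=65.0010[EX]; j=2 S=57.5409 intr=53.2991 cont=53.1197 V=53.2991[EX]; j=3 S=72.2300 intr=38.6100 cont=38.4306 V=38.6100[EX]; j=4 S=90.6690 intr=20.1710 cont=19.9916 V=20.1710[EX]; j=5 S=113.8152 intr=0.0000 cont=4.8166 V=4.8166[hold]; j=6 S=142.8701 intr=0.0000 cont=0.0000 V=0.0000[hold]  S*(6)=90.6690
k=5: j=0 S=40.9133 intr=69.9267 cont=69.7473 V=69.9267[EX]; j=1 S=51.3577 intr=59.4823 cont=59.3029 V=59.4823[EX]; j=2 S=64.4684 intr=46.3716 cont=46.1922 V=46.3716[EX]; j=3 S=80.9260 intr=29.9140 cont=29.7346 V=29.9140[EX]; j=4 S=101.5850 intr=9.2550 cont=12.7997 V=12.7997[hold]; j=5 S=127.5178 intr=0.0000 cont=2.5067 V=2.5067[hold]  S*(5)=80.9260
k=4: j=0 S=45.8390 intr=65.0010 cont=64.8216 V=65.0010[EX]; j=1 S=57.5409 intr=53.2991 cont=53.1197 V=53.2991[EX]; j=2 S=72.2300 intr=38.6100 cont=38.4306 V=38.6100[EX]; j=3 S=90.6690 intr=20.1710 cont=21.6858 V=21.6858[hold]; j=4 S=113.8152 intr=0.0000 cont=7.8594 V=7.8594[hold]  S*(4)=72.2300
k=3: j=0 S=51.3577 intr=59.4823 cont=59.3029 V=59.4823[EX]; j=1 S=64.4684 intr=46.3716 cont=46.1922 V=46.3716[EX]; j=2 S=80.9260 intr=29.9140 cont=30.4586 V=30.4586[hold]; j=3 S=101.5850 intr=9.2550 cont=15.0424 V=15.0424[hold]  S*(3)=64.4684
k=2: j=0 S=57.5409 intr=53.2991 cont=53.1197 V=53.2991[EX]; j=1 S=72.2300 intr=38.6100 cont=38.6909 V=38.6909[hold]; j=2 S=90.6690 intr=20.1710 cont=23.0411 V=23.0411[hold]  S*(2)=57.5409
k=1: j=0 S=64.4684 intr=46.3716 cont=46.2308 V=46.3716[EX]; j=1 S=80.9260 intr=29.9140 cont=31.1484 V=31.1484[hold]  S*(1)=64.4684
k=0: j=0 S=72.2300 intr=38.6100 cont=39.0206 V=39.0206[hold]  S*(0)=-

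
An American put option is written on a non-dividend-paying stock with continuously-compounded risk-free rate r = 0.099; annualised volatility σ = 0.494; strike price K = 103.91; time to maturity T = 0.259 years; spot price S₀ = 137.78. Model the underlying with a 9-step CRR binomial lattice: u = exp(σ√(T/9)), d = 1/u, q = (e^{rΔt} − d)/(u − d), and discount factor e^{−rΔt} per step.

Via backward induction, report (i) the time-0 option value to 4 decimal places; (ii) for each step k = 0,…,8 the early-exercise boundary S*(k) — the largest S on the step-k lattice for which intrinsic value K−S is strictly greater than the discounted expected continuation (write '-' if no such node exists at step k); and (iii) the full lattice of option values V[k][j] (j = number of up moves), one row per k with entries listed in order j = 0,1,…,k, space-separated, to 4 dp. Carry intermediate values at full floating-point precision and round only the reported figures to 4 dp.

price = 1.5358
boundary = - - - - - - 83.3330 76.6341 83.3330
tree:
1.5358
2.5259 0.5388
4.0754 0.9665 0.1075
6.4243 1.7126 0.2140 0.0000
9.8423 2.9889 0.4259 0.0000 0.0000
14.5527 5.1138 0.8475 0.0000 0.0000 0.0000
20.5770 8.5164 1.6866 0.0000 0.0000 0.0000 0.0000
27.2759 13.6440 3.3565 0.0000 0.0000 0.0000 0.0000 0.0000
33.4362 20.5770 6.6795 0.0000 0.0000 0.0000 0.0000 0.0000 0.0000
39.1014 27.2759 13.2925 0.0000 0.0000 0.0000 0.0000 0.0000 0.0000 0.0000

params: Δt=0.02878 u=1.08741 d=0.91961 q=0.49606 e^(-rΔt)=0.99716
t_9 payoffs: 39.1014 27.2759 13.2925 0.0000 0.0000 0.0000 0.0000 0.0000 0.0000 0.0000
t_8: node(8,0) S=70.4738 payoff=33.4362 vs cont=33.1406 → 33.4362 [stop]  node(8,1) S=83.3330 payoff=20.5770 vs cont=20.2814 → 20.5770 [stop]  node(8,2) S=98.5387 payoff=5.3713 vs cont=6.6795 → 6.6795 [wait]  node(8,3) S=116.5189 payoff=0.0000 vs cont=0.0000 → 0.0000 [wait]  node(8,4) S=137.7800 payoff=0.0000 vs cont=0.0000 → 0.0000 [wait]  node(8,5) S=162.9206 payoff=0.0000 vs cont=0.0000 → 0.0000 [wait]  node(8,6) S=192.6485 payoff=0.0000 vs cont=0.0000 → 0.0000 [wait]  node(8,7) S=227.8008 payoff=0.0000 vs cont=0.0000 → 0.0000 [wait]  node(8,8) S=269.3673 payoff=0.0000 vs cont=0.0000 → 0.0000 [wait]  ⇒ S*(8)=83.3330
t_7: node(7,0) S=76.6341 payoff=27.2759 vs cont=26.9802 → 27.2759 [stop]  node(7,1) S=90.6175 payoff=13.2925 vs cont=13.6440 → 13.6440 [wait]  node(7,2) S=107.1523 payoff=0.0000 vs cont=3.3565 → 3.3565 [wait]  node(7,3) S=126.7043 payoff=0.0000 vs cont=0.0000 → 0.0000 [wait]  node(7,4) S=149.8239 payoff=0.0000 vs cont=0.0000 → 0.0000 [wait]  node(7,5) S=177.1621 payoff=0.0000 vs cont=0.0000 → 0.0000 [wait]  node(7,6) S=209.4886 payoff=0.0000 vs cont=0.0000 → 0.0000 [wait]  node(7,7) S=247.7137 payoff=0.0000 vs cont=0.0000 → 0.0000 [wait]  ⇒ S*(7)=76.6341
t_6: node(6,0) S=83.3330 payoff=20.5770 vs cont=20.4552 → 20.5770 [stop]  node(6,1) S=98.5387 payoff=5.3713 vs cont=8.5164 → 8.5164 [wait]  node(6,2) S=116.5189 payoff=0.0000 vs cont=1.6866 → 1.6866 [wait]  node(6,3) S=137.7800 payoff=0.0000 vs cont=0.0000 → 0.0000 [wait]  node(6,4) S=162.9206 payoff=0.0000 vs cont=0.0000 → 0.0000 [wait]  node(6,5) S=192.6485 payoff=0.0000 vs cont=0.0000 → 0.0000 [wait]  node(6,6) S=227.8008 payoff=0.0000 vs cont=0.0000 → 0.0000 [wait]  ⇒ S*(6)=83.3330
t_5: node(5,0) S=90.6175 payoff=13.2925 vs cont=14.5527 → 14.5527 [wait]  node(5,1) S=107.1523 payoff=0.0000 vs cont=5.1138 → 5.1138 [wait]  node(5,2) S=126.7043 payoff=0.0000 vs cont=0.8475 → 0.8475 [wait]  node(5,3) S=149.8239 payoff=0.0000 vs cont=0.0000 → 0.0000 [wait]  node(5,4) S=177.1621 payoff=0.0000 vs cont=0.0000 → 0.0000 [wait]  node(5,5) S=209.4886 payoff=0.0000 vs cont=0.0000 → 0.0000 [wait]  ⇒ S*(5)=-
t_4: node(4,0) S=98.5387 payoff=5.3713 vs cont=9.8423 → 9.8423 [wait]  node(4,1) S=116.5189 payoff=0.0000 vs cont=2.9889 → 2.9889 [wait]  node(4,2) S=137.7800 payoff=0.0000 vs cont=0.4259 → 0.4259 [wait]  node(4,3) S=162.9206 payoff=0.0000 vs cont=0.0000 → 0.0000 [wait]  node(4,4) S=192.6485 payoff=0.0000 vs cont=0.0000 → 0.0000 [wait]  ⇒ S*(4)=-
t_3: node(3,0) S=107.1523 payoff=0.0000 vs cont=6.4243 → 6.4243 [wait]  node(3,1) S=126.7043 payoff=0.0000 vs cont=1.7126 → 1.7126 [wait]  node(3,2) S=149.8239 payoff=0.0000 vs cont=0.2140 → 0.2140 [wait]  node(3,3) S=177.1621 payoff=0.0000 vs cont=0.0000 → 0.0000 [wait]  ⇒ S*(3)=-
t_2: node(2,0) S=116.5189 payoff=0.0000 vs cont=4.0754 → 4.0754 [wait]  node(2,1) S=137.7800 payoff=0.0000 vs cont=0.9665 → 0.9665 [wait]  node(2,2) S=162.9206 payoff=0.0000 vs cont=0.1075 → 0.1075 [wait]  ⇒ S*(2)=-
t_1: node(1,0) S=126.7043 payoff=0.0000 vs cont=2.5259 → 2.5259 [wait]  node(1,1) S=149.8239 payoff=0.0000 vs cont=0.5388 → 0.5388 [wait]  ⇒ S*(1)=-
t_0: node(0,0) S=137.7800 payoff=0.0000 vs cont=1.5358 → 1.5358 [wait]  ⇒ S*(0)=-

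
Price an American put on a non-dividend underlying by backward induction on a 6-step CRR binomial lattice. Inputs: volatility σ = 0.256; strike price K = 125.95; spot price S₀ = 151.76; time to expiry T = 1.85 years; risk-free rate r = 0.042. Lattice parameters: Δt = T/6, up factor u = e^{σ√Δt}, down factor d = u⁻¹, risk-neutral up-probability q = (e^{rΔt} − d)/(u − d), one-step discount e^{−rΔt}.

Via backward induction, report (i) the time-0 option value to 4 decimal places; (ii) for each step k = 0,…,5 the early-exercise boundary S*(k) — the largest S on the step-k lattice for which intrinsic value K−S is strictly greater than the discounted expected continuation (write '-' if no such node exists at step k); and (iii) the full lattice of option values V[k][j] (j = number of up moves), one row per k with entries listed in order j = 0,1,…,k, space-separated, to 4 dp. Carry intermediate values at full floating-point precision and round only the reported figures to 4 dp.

Δt=0.30833, u=1.15275, d=0.86749, q=0.51021, disc=e^(-rΔt)=0.98713
k=6 terminal: V=max(K-S,0) → 61.2738 40.0060 11.7447 0.0000 0.0000 0.0000 0.0000
k=5: j=0 S=74.5556 intr=51.3944 cont=49.7739 V=51.3944[EX]; j=1 S=99.0720 intr=26.8780 cont=25.2574 V=26.8780[EX]; j=2 S=131.6503 intr=0.0000 cont=5.6783 V=5.6783[hold]; j=3 S=174.9415 intr=0.0000 cont=0.0000 V=0.0000[hold]; j=4 S=232.4682 intr=0.0000 cont=0.0000 V=0.0000[hold]; j=5 S=308.9118 intr=0.0000 cont=0.0000 V=0.0000[hold]  S*(5)=99.0720
k=4: j=0 S=85.9440 intr=40.0060 cont=38.3855 V=40.0060[EX]; j=1 S=114.2053 intr=11.7447 cont=15.8550 V=15.8550[hold]; j=2 S=151.7600 intr=0.0000 cont=2.7454 V=2.7454[hold]; j=3 S=201.6639 intr=0.0000 cont=0.0000 V=0.0000[hold]; j=4 S=267.9779 intr=0.0000 cont=0.0000 V=0.0000[hold]  S*(4)=85.9440
k=3: j=0 S=99.0720 intr=26.8780 cont=27.3276 V=27.3276[hold]; j=1 S=131.6503 intr=0.0000 cont=9.0483 V=9.0483[hold]; j=2 S=174.9415 intr=0.0000 cont=1.3274 V=1.3274[hold]; j=3 S=232.4682 intr=0.0000 cont=0.0000 V=0.0000[hold]  S*(3)=-
k=2: j=0 S=114.2053 intr=11.7447 cont=17.7696 V=17.7696[hold]; j=1 S=151.7600 intr=0.0000 cont=5.0432 V=5.0432[hold]; j=2 S=201.6639 intr=0.0000 cont=0.6418 V=0.6418[hold]  S*(2)=-
k=1: j=0 S=131.6503 intr=0.0000 cont=11.1314 V=11.1314[hold]; j=1 S=174.9415 intr=0.0000 cont=2.7615 V=2.7615[hold]  S*(1)=-
k=0: j=0 S=151.7600 intr=0.0000 cont=6.7727 V=6.7727[hold]  S*(0)=-

price = 6.7727
boundary = - - - - 85.9440 99.0720
tree:
6.7727
11.1314 2.7615
17.7696 5.0432 0.6418
27.3276 9.0483 1.3274 0.0000
40.0060 15.8550 2.7454 0.0000 0.0000
51.3944 26.8780 5.6783 0.0000 0.0000 0.0000
61.2738 40.0060 11.7447 0.0000 0.0000 0.0000 0.0000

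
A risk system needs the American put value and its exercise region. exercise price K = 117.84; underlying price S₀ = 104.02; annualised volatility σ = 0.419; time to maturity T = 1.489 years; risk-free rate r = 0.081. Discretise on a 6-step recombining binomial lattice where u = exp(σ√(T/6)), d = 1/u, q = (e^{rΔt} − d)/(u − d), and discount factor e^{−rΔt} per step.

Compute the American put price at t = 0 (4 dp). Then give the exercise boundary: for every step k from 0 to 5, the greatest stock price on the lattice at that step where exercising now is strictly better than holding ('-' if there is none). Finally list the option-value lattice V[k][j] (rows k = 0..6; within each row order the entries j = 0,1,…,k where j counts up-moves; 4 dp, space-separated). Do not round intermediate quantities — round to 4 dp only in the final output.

params: Δt=0.24817 u=1.23211 d=0.81161 q=0.49629 e^(-rΔt)=0.98010
t_6 payoffs: 88.1087 72.7048 49.3202 13.8200 0.0000 0.0000 0.0000
t_5: node(5,0) S=36.6323 payoff=81.2077 vs cont=78.8626 → 81.2077 [stop]  node(5,1) S=55.6116 payoff=62.2284 vs cont=59.8833 → 62.2284 [stop]  node(5,2) S=84.4241 payoff=33.4159 vs cont=31.0708 → 33.4159 [stop]  node(5,3) S=128.1644 payoff=0.0000 vs cont=6.8227 → 6.8227 [wait]  node(5,4) S=194.5666 payoff=0.0000 vs cont=0.0000 → 0.0000 [wait]  node(5,5) S=295.3719 payoff=0.0000 vs cont=0.0000 → 0.0000 [wait]  ⇒ S*(5)=84.4241
t_4: node(4,0) S=45.1352 payoff=72.7048 vs cont=70.3597 → 72.7048 [stop]  node(4,1) S=68.5198 payoff=49.3202 vs cont=46.9751 → 49.3202 [stop]  node(4,2) S=104.0200 payoff=13.8200 vs cont=19.8155 → 19.8155 [wait]  node(4,3) S=157.9130 payoff=0.0000 vs cont=3.3682 → 3.3682 [wait]  node(4,4) S=239.7280 payoff=0.0000 vs cont=0.0000 → 0.0000 [wait]  ⇒ S*(4)=68.5198
t_3: node(3,0) S=55.6116 payoff=62.2284 vs cont=59.8833 → 62.2284 [stop]  node(3,1) S=84.4241 payoff=33.4159 vs cont=33.9871 → 33.9871 [wait]  node(3,2) S=128.1644 payoff=0.0000 vs cont=11.4209 → 11.4209 [wait]  node(3,3) S=194.5666 payoff=0.0000 vs cont=1.6628 → 1.6628 [wait]  ⇒ S*(3)=55.6116
t_2: node(2,0) S=68.5198 payoff=49.3202 vs cont=47.2530 → 49.3202 [stop]  node(2,1) S=104.0200 payoff=13.8200 vs cont=22.3342 → 22.3342 [wait]  node(2,2) S=157.9130 payoff=0.0000 vs cont=6.4471 → 6.4471 [wait]  ⇒ S*(2)=68.5198
t_1: node(1,0) S=84.4241 payoff=33.4159 vs cont=35.2122 → 35.2122 [wait]  node(1,1) S=128.1644 payoff=0.0000 vs cont=14.1620 → 14.1620 [wait]  ⇒ S*(1)=-
t_0: node(0,0) S=104.0200 payoff=13.8200 vs cont=24.2723 → 24.2723 [wait]  ⇒ S*(0)=-

price = 24.2723
boundary = - - 68.5198 55.6116 68.5198 84.4241
tree:
24.2723
35.2122 14.1620
49.3202 22.3342 6.4471
62.2284 33.9871 11.4209 1.6628
72.7048 49.3202 19.8155 3.3682 0.0000
81.2077 62.2284 33.4159 6.8227 0.0000 0.0000
88.1087 72.7048 49.3202 13.8200 0.0000 0.0000 0.0000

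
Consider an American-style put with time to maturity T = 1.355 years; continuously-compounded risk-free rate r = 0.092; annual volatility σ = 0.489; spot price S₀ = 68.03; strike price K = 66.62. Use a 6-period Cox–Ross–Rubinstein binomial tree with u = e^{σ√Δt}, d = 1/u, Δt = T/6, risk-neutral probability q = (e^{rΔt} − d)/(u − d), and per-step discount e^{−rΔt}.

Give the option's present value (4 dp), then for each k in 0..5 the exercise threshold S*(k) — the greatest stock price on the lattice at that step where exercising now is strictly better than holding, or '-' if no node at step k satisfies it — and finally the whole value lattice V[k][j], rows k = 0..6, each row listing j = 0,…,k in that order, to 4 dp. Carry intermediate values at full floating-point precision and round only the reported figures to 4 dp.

price = 10.7523
boundary = - - 42.7421 33.8792 42.7421 53.9235
tree:
10.7523
16.3333 5.3352
23.8779 9.0879 1.6112
32.7408 15.0419 3.2062 0.0000
39.7659 23.8779 6.3802 0.0000 0.0000
45.3343 32.7408 12.6965 0.0000 0.0000 0.0000
49.7480 39.7659 23.8779 0.0000 0.0000 0.0000 0.0000

Δt=0.22583, u=1.26160, d=0.79264, q=0.48693, disc=e^(-rΔt)=0.97944
k=6 terminal: V=max(K-S,0) → 49.7480 39.7659 23.8779 0.0000 0.0000 0.0000 0.0000
k=5: j=0 S=21.2857 intr=45.3343 cont=43.9644 V=45.3343[EX]; j=1 S=33.8792 intr=32.7408 cont=31.3709 V=32.7408[EX]; j=2 S=53.9235 intr=12.6965 cont=11.9991 V=12.6965[EX]; j=3 S=85.8268 intr=0.0000 cont=0.0000 V=0.0000[hold]; j=4 S=136.6053 intr=0.0000 cont=0.0000 V=0.0000[hold]; j=5 S=217.4263 intr=0.0000 cont=0.0000 V=0.0000[hold]  S*(5)=53.9235
k=4: j=0 S=26.8541 intr=39.7659 cont=38.3960 V=39.7659[EX]; j=1 S=42.7421 intr=23.8779 cont=22.5080 V=23.8779[EX]; j=2 S=68.0300 intr=0.0000 cont=6.3802 V=6.3802[hold]; j=3 S=108.2792 intr=0.0000 cont=0.0000 V=0.0000[hold]; j=4 S=172.3414 intr=0.0000 cont=0.0000 V=0.0000[hold]  S*(4)=42.7421
k=3: j=0 S=33.8792 intr=32.7408 cont=31.3709 V=32.7408[EX]; j=1 S=53.9235 intr=12.6965 cont=15.0419 V=15.0419[hold]; j=2 S=85.8268 intr=0.0000 cont=3.2062 V=3.2062[hold]; j=3 S=136.6053 intr=0.0000 cont=0.0000 V=0.0000[hold]  S*(3)=33.8792
k=2: j=0 S=42.7421 intr=23.8779 cont=23.6266 V=23.8779[EX]; j=1 S=68.0300 intr=0.0000 cont=9.0879 V=9.0879[hold]; j=2 S=108.2792 intr=0.0000 cont=1.6112 V=1.6112[hold]  S*(2)=42.7421
k=1: j=0 S=53.9235 intr=12.6965 cont=16.3333 V=16.3333[hold]; j=1 S=85.8268 intr=0.0000 cont=5.3352 V=5.3352[hold]  S*(1)=-
k=0: j=0 S=68.0300 intr=0.0000 cont=10.7523 V=10.7523[hold]  S*(0)=-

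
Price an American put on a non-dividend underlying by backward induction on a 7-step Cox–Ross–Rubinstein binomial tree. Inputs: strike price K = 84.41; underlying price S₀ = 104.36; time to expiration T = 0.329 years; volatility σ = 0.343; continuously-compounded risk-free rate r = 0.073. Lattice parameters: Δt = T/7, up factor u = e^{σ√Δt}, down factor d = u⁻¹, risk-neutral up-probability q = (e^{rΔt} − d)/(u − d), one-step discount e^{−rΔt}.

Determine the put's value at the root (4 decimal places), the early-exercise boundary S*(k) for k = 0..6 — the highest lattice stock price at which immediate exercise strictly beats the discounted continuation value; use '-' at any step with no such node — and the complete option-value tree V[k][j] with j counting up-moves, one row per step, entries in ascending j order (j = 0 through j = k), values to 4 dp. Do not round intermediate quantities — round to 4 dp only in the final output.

params: Δt=0.04700 u=1.07720 d=0.92834 q=0.50451 e^(-rΔt)=0.99657
t_7 payoffs: 22.3984 12.4548 0.9169 0.0000 0.0000 0.0000 0.0000 0.0000
t_6: node(6,0) S=66.7986 payoff=17.6114 vs cont=17.3222 → 17.6114 [stop]  node(6,1) S=77.5098 payoff=6.9002 vs cont=6.6111 → 6.9002 [stop]  node(6,2) S=89.9384 payoff=0.0000 vs cont=0.4527 → 0.4527 [wait]  node(6,3) S=104.3600 payoff=0.0000 vs cont=0.0000 → 0.0000 [wait]  node(6,4) S=121.0941 payoff=0.0000 vs cont=0.0000 → 0.0000 [wait]  node(6,5) S=140.5114 payoff=0.0000 vs cont=0.0000 → 0.0000 [wait]  node(6,6) S=163.0424 payoff=0.0000 vs cont=0.0000 → 0.0000 [wait]  ⇒ S*(6)=77.5098
t_5: node(5,0) S=71.9552 payoff=12.4548 vs cont=12.1657 → 12.4548 [stop]  node(5,1) S=83.4931 payoff=0.9169 vs cont=3.6349 → 3.6349 [wait]  node(5,2) S=96.8812 payoff=0.0000 vs cont=0.2236 → 0.2236 [wait]  node(5,3) S=112.4161 payoff=0.0000 vs cont=0.0000 → 0.0000 [wait]  node(5,4) S=130.4420 payoff=0.0000 vs cont=0.0000 → 0.0000 [wait]  node(5,5) S=151.3583 payoff=0.0000 vs cont=0.0000 → 0.0000 [wait]  ⇒ S*(5)=71.9552
t_4: node(4,0) S=77.5098 payoff=6.9002 vs cont=7.9777 → 7.9777 [wait]  node(4,1) S=89.9384 payoff=0.0000 vs cont=1.9073 → 1.9073 [wait]  node(4,2) S=104.3600 payoff=0.0000 vs cont=0.1104 → 0.1104 [wait]  node(4,3) S=121.0941 payoff=0.0000 vs cont=0.0000 → 0.0000 [wait]  node(4,4) S=140.5114 payoff=0.0000 vs cont=0.0000 → 0.0000 [wait]  ⇒ S*(4)=-
t_3: node(3,0) S=83.4931 payoff=0.9169 vs cont=4.8983 → 4.8983 [wait]  node(3,1) S=96.8812 payoff=0.0000 vs cont=0.9973 → 0.9973 [wait]  node(3,2) S=112.4161 payoff=0.0000 vs cont=0.0545 → 0.0545 [wait]  node(3,3) S=130.4420 payoff=0.0000 vs cont=0.0000 → 0.0000 [wait]  ⇒ S*(3)=-
t_2: node(2,0) S=89.9384 payoff=0.0000 vs cont=2.9202 → 2.9202 [wait]  node(2,1) S=104.3600 payoff=0.0000 vs cont=0.5199 → 0.5199 [wait]  node(2,2) S=121.0941 payoff=0.0000 vs cont=0.0269 → 0.0269 [wait]  ⇒ S*(2)=-
t_1: node(1,0) S=96.8812 payoff=0.0000 vs cont=1.7034 → 1.7034 [wait]  node(1,1) S=112.4161 payoff=0.0000 vs cont=0.2703 → 0.2703 [wait]  ⇒ S*(1)=-
t_0: node(0,0) S=104.3600 payoff=0.0000 vs cont=0.9770 → 0.9770 [wait]  ⇒ S*(0)=-

price = 0.9770
boundary = - - - - - 71.9552 77.5098
tree:
0.9770
1.7034 0.2703
2.9202 0.5199 0.0269
4.8983 0.9973 0.0545 0.0000
7.9777 1.9073 0.1104 0.0000 0.0000
12.4548 3.6349 0.2236 0.0000 0.0000 0.0000
17.6114 6.9002 0.4527 0.0000 0.0000 0.0000 0.0000
22.3984 12.4548 0.9169 0.0000 0.0000 0.0000 0.0000 0.0000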